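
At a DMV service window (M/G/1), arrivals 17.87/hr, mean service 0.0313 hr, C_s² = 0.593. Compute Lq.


ρ = λ·E[S] = 17.87·0.0313 = 0.5593
Lq = ρ²(1+C_s²)/(2(1−ρ)) = 0.3129·(1+0.593)/(2·0.4407)
= 0.3129·1.5930/0.8813 = 0.56547

Final: 0.56547


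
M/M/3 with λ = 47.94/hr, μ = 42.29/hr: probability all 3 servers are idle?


a = λ/μ = 47.94/42.29 = 1.1336; ρ = a/c = 0.3779
Σ_{k=0}^{2} a^k/k! (terms k=0..2) = 1.00000 + 1.13360 + 0.64253 = 2.77613
Tail: a^3/(3!(1−ρ)) = 1.45674/(6·0.6221) = 0.39025
P₀ = 1/(2.77613 + 0.39025) = 1/3.16638 = 0.315818

Final: 0.315818


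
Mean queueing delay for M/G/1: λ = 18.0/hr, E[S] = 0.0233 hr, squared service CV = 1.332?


ρ = λ·E[S] = 18.0·0.0233 = 0.4194
E[S²] = E[S]²(1+C_s²) = 0.0233²·(1+1.332) = 0.001266
Wq = λ·E[S²]/(2(1−ρ)) = 18.0·0.001266/(2·0.5806) = 0.01962 hr

Final: 0.01962 hr


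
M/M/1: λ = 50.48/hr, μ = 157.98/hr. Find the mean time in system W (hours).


W = 1/(μ−λ) = 1/(157.98 − 50.48) = 1/107.50 = 0.009302 hr

Final: 0.009302 hr


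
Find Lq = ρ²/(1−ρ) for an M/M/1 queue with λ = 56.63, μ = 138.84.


ρ = 56.63/138.84 = 0.4079
Lq = ρ²/(1−ρ) = 0.1664/0.5921 = 0.2810

Final: 0.2810


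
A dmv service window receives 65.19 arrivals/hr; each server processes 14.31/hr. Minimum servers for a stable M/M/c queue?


Stability requires cμ > λ ⇔ c > λ/μ.
λ/μ = 65.19/14.31 = 4.5556
Minimum integer c = ⌊4.5556⌋ + 1 = 5
Check: 5·14.31 = 71.55 > 65.19, while 4·14.31 = 57.24 ≤ 65.19

Final: 5 servers


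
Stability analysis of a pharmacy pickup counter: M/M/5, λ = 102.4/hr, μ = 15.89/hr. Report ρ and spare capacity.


Total capacity cμ = 5·15.89 = 79.45/hr
ρ = λ/(cμ) = 102.4/79.45 = 1.2889
Stable ⇔ ρ < 1: NO
Spare capacity = cμ − λ = 79.45 − 102.4 = -22.95/hr

Final: ρ = 1.2889; unstable; margin = -22.95/hr


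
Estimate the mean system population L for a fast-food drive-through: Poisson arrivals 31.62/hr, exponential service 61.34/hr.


ρ = λ/μ = 31.62/61.34 = 0.5155
L = ρ/(1−ρ) = 0.5155/(1 − 0.5155) = 0.5155/0.4845 = 1.0639

Final: 1.0639


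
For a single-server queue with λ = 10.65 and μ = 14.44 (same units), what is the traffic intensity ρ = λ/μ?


ρ = λ/μ = 10.65/14.44 = 0.7375

Final: 0.7375


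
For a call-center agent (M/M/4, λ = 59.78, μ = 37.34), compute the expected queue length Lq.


a = λ/μ = 1.6010; ρ = a/4 = 0.4002
P₀ = 0.199092
Lq = P₀·a^c·ρ / (c!·(1−ρ)²) = 0.199092·6.56941·0.4002/(24·0.35971)
= 0.06064

Final: 0.06064


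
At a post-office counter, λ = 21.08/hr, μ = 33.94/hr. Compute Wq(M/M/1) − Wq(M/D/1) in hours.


ρ = 21.08/33.94 = 0.6211
Wq(M/M/1) = ρ/(μ−λ) = 0.6211/12.86 = 0.04830 hr
Wq(M/D/1) = ρ/(2(μ−λ)) = 0.02415 hr
Savings = 0.04830 − 0.02415 = 0.02415 hr

Final: 0.02415 hr


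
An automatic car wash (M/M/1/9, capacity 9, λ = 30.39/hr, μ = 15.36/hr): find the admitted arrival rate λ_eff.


ρ = 1.9785; P_K = (1−ρ)ρ^9/(1−ρ^10) = 0.495109
λ_eff = λ(1 − P_K) = 30.39·(1 − 0.495109) = 30.39·0.504891 = 15.3436 /hr

Final: 15.3436 /hr


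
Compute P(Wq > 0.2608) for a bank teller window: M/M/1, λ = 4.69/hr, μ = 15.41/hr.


ρ = 4.69/15.41 = 0.3043
P(Wq > t) = ρ·e^{−(μ−λ)t} = 0.3043·e^{−2.7958}
= 0.3043·0.061067 = 0.018586

Final: 0.018586


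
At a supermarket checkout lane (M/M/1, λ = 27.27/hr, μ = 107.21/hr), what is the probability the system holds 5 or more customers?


ρ = 27.27/107.21 = 0.2544
P(N ≥ n) = ρ^n = 0.2544^5 = 0.001065

Final: 0.001065


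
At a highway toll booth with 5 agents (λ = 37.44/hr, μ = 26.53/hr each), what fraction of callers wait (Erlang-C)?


a = λ/μ = 1.4112; ρ = a/5 = 0.2822
P₀ = 0.243564 (from M/M/c formula)
C(c,a) = [a^c/(c!(1−ρ))]·P₀ = [5.59749/(120·0.7178)]·0.243564
= 0.06499·0.243564 = 0.015829

Final: 0.015829


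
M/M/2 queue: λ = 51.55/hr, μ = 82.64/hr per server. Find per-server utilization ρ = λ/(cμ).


ρ = λ/(cμ) = 51.55/(2·82.64) = 51.55/165.28 = 0.3119

Final: 0.3119


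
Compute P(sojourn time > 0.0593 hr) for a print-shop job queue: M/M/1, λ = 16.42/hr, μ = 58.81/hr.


W ~ Exponential(μ−λ) for M/M/1.
μ − λ = 58.81 − 16.42 = 42.3900
P(W > t) = e^{−(μ−λ)t} = e^{−2.5137} = 0.080966

Final: 0.080966


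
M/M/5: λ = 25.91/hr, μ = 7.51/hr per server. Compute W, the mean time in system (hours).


a = 3.4501; ρ = 0.6900; P₀ = 0.027556
Lq = P₀·a^c·ρ/(c!(1−ρ)²) = 0.80602
Wq = Lq/λ = 0.80602/25.91 = 0.03111 hr
W = Wq + 1/μ = 0.03111 + 0.13316 = 0.16426 hr

Final: 0.16426 hr


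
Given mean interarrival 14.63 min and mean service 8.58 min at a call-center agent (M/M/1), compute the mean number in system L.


λ = 60/14.63 = 4.1012 /hr
μ = 60/8.58 = 6.9930 /hr
ρ = λ/μ = 4.1012/6.9930 = 0.5865
L = ρ/(1−ρ) = 0.5865/0.4135 = 1.4182

Final: 1.4182


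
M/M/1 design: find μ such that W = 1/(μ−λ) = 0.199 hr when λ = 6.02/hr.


W = 1/(μ−λ) ⇒ μ − λ = 1/W = 1/0.199 = 5.0251
μ = λ + 1/W = 6.02 + 5.0251 = 11.0451 per hr

Final: 11.0451 /hr


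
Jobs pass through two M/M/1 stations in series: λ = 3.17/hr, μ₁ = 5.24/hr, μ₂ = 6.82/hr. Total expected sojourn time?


Each node sees arrival rate λ = 3.17/hr (tandem ⇒ throughput preserved).
W₁ = 1/(μ₁−λ) = 1/(5.24−3.17) = 0.48309 hr
W₂ = 1/(μ₂−λ) = 1/(6.82−3.17) = 0.27397 hr
W_total = W₁ + W₂ = 0.48309 + 0.27397 = 0.75706 hr

Final: 0.75706 hr


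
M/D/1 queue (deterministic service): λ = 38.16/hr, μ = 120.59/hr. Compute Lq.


ρ = 38.16/120.59 = 0.3164
M/D/1: Lq = ρ²/(2(1−ρ)) = 0.1001/(2·0.6836) = 0.07325

Final: 0.07325


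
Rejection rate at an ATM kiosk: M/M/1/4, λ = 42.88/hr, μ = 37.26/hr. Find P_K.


ρ = λ/μ = 42.88/37.26 = 1.1508
P_K = (1−ρ)ρ^K/(1−ρ^(K+1)) = (-0.1508·1.754073)/(1 − 2.018644)
= -0.264570/-1.018644 = 0.259728

Final: 0.259728


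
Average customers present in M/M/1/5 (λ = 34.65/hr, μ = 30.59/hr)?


ρ = 34.65/30.59 = 1.1327
L = ρ[1 − (K+1)ρ^K + Kρ^(K+1)] / [(1−ρ)(1−ρ^(K+1))]
Numerator: 1.1327·(1 − 6·1.864742 + 5·2.112237) = 0.422200
Denominator: (-0.1327)·(-1.112237) = 0.147620
L = 0.422200/0.147620 = 2.8601

Final: 2.8601


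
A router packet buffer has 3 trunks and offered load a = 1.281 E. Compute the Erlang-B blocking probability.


B(c,a) = (a^c/c!) / Σ_{k=0}^{c} a^k/k!
a^3/3! = 0.350345
Σ terms (k=0..3): 1.00000 + 1.28100 + 0.82048 + 0.35035 = 3.451826
B = 0.350345/3.451826 = 0.101496

Final: 0.101496


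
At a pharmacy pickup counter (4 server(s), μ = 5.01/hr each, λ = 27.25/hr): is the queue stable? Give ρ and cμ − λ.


Total capacity cμ = 4·5.01 = 20.04/hr
ρ = λ/(cμ) = 27.25/20.04 = 1.3598
Stable ⇔ ρ < 1: NO
Spare capacity = cμ − λ = 20.04 − 27.25 = -7.21/hr

Final: ρ = 1.3598; unstable; margin = -7.21/hr


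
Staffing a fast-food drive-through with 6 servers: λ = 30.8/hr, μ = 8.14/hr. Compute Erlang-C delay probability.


a = λ/μ = 3.7838; ρ = a/6 = 0.6306
P₀ = 0.021272 (from M/M/c formula)
C(c,a) = [a^c/(c!(1−ρ))]·P₀ = [2934.66052/(720·0.3694)]·0.021272
= 11.03480·0.021272 = 0.234734

Final: 0.234734


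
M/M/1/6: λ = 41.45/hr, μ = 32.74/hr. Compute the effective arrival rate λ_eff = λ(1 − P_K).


ρ = 1.2660; P_K = (1−ρ)ρ^6/(1−ρ^7) = 0.260005
λ_eff = λ(1 − P_K) = 41.45·(1 − 0.260005) = 41.45·0.739995 = 30.6728 /hr

Final: 30.6728 /hr


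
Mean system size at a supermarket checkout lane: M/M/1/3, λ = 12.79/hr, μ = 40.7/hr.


ρ = 12.79/40.7 = 0.3143
L = ρ[1 − (K+1)ρ^K + Kρ^(K+1)] / [(1−ρ)(1−ρ^(K+1))]
Numerator: 0.3143·(1 − 4·0.031033 + 3·0.009752) = 0.284436
Denominator: (0.6857)·(0.990248) = 0.679062
L = 0.284436/0.679062 = 0.4189

Final: 0.4189


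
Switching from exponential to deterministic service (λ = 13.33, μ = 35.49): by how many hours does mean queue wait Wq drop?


ρ = 13.33/35.49 = 0.3756
Wq(M/M/1) = ρ/(μ−λ) = 0.3756/22.16 = 0.01695 hr
Wq(M/D/1) = ρ/(2(μ−λ)) = 0.008475 hr
Savings = 0.01695 − 0.008475 = 0.008475 hr

Final: 0.008475 hr


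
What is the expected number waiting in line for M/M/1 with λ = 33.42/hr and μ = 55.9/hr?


ρ = 33.42/55.9 = 0.5979
Lq = ρ²/(1−ρ) = 0.3574/0.4021 = 0.8888

Final: 0.8888


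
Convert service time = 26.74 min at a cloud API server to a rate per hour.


μ = 1/(service time) in consistent units.
1 hour = 60 min, so μ = 60/26.74 = 2.2438 per hour

Final: 2.2438 /hr


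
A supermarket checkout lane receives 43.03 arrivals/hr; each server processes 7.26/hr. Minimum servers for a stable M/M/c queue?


Stability requires cμ > λ ⇔ c > λ/μ.
λ/μ = 43.03/7.26 = 5.9270
Minimum integer c = ⌊5.9270⌋ + 1 = 6
Check: 6·7.26 = 43.56 > 43.03, while 5·7.26 = 36.30 ≤ 43.03

Final: 6 servers


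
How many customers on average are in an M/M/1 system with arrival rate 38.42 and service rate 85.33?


ρ = λ/μ = 38.42/85.33 = 0.4503
L = ρ/(1−ρ) = 0.4503/(1 − 0.4503) = 0.4503/0.5497 = 0.8190

Final: 0.8190


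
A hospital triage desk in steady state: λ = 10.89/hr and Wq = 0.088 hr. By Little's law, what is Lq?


Lq = λWq = 10.89·0.088 = 0.9583

Final: 0.9583


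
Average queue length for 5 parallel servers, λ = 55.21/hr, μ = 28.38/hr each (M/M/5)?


a = λ/μ = 1.9454; ρ = a/5 = 0.3891
P₀ = 0.142014
Lq = P₀·a^c·ρ / (c!·(1−ρ)²) = 0.142014·27.86293·0.3891/(120·0.37323)
= 0.03437

Final: 0.03437


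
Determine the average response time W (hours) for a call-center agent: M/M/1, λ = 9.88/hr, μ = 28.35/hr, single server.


W = 1/(μ−λ) = 1/(28.35 − 9.88) = 1/18.47 = 0.05414 hr

Final: 0.05414 hr


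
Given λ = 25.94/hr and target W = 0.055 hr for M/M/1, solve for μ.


W = 1/(μ−λ) ⇒ μ − λ = 1/W = 1/0.055 = 18.1818
μ = λ + 1/W = 25.94 + 18.1818 = 44.1218 per hr

Final: 44.1218 /hr


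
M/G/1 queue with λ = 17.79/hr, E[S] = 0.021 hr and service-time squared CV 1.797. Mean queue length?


ρ = λ·E[S] = 17.79·0.021 = 0.3736
Lq = ρ²(1+C_s²)/(2(1−ρ)) = 0.1396·(1+1.797)/(2·0.6264)
= 0.1396·2.7970/1.2528 = 0.31160

Final: 0.31160


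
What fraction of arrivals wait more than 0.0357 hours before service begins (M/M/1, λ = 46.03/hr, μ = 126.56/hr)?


ρ = 46.03/126.56 = 0.3637
P(Wq > t) = ρ·e^{−(μ−λ)t} = 0.3637·e^{−2.8749}
= 0.3637·0.056421 = 0.020520

Final: 0.020520


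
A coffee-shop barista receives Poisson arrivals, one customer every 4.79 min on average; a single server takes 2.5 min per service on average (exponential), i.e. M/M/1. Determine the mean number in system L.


λ = 60/4.79 = 12.5261 /hr
μ = 60/2.5 = 24.0000 /hr
ρ = λ/μ = 12.5261/24.0000 = 0.5219
L = ρ/(1−ρ) = 0.5219/0.4781 = 1.0917

Final: 1.0917


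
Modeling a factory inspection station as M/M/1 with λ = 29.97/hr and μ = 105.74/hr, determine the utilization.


ρ = λ/μ = 29.97/105.74 = 0.2834

Final: 0.2834


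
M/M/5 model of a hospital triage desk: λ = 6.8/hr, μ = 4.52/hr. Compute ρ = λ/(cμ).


ρ = λ/(cμ) = 6.8/(5·4.52) = 6.8/22.60 = 0.3009

Final: 0.3009


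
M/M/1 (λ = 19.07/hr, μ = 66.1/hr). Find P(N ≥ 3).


ρ = 19.07/66.1 = 0.2885
P(N ≥ n) = ρ^n = 0.2885^3 = 0.024013

Final: 0.024013


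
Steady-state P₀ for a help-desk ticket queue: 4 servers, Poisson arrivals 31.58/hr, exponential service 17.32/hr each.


a = λ/μ = 31.58/17.32 = 1.8233; ρ = a/c = 0.4558
Σ_{k=0}^{3} a^k/k! (terms k=0..3) = 1.00000 + 1.82333 + 1.66226 + 1.01028 = 5.49586
Tail: a^4/(4!(1−ρ)) = 11.05241/(24·0.5442) = 0.84628
P₀ = 1/(5.49586 + 0.84628) = 1/6.34214 = 0.157675

Final: 0.157675


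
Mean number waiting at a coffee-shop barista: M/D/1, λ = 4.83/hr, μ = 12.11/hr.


ρ = 4.83/12.11 = 0.3988
M/D/1: Lq = ρ²/(2(1−ρ)) = 0.1591/(2·0.6012) = 0.13231

Final: 0.13231


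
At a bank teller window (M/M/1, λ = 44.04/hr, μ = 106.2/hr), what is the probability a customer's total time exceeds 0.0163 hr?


W ~ Exponential(μ−λ) for M/M/1.
μ − λ = 106.2 − 44.04 = 62.1600
P(W > t) = e^{−(μ−λ)t} = e^{−1.0132} = 0.363052

Final: 0.363052


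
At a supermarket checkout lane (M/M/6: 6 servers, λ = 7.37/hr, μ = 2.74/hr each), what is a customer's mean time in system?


a = 2.6898; ρ = 0.4483; P₀ = 0.067302
Lq = P₀·a^c·ρ/(c!(1−ρ)²) = 0.05214
Wq = Lq/λ = 0.05214/7.37 = 0.007074 hr
W = Wq + 1/μ = 0.007074 + 0.36496 = 0.37204 hr

Final: 0.37204 hr


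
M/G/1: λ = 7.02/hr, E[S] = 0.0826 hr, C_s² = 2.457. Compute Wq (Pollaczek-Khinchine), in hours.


ρ = λ·E[S] = 7.02·0.0826 = 0.5799
E[S²] = E[S]²(1+C_s²) = 0.0826²·(1+2.457) = 0.023586
Wq = λ·E[S²]/(2(1−ρ)) = 7.02·0.023586/(2·0.4201) = 0.19704 hr

Final: 0.19704 hr


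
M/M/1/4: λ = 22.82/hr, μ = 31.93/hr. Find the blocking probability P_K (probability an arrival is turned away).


ρ = λ/μ = 22.82/31.93 = 0.7147
P_K = (1−ρ)ρ^K/(1−ρ^(K+1)) = (0.2853·0.260896)/(1 − 0.186459)
= 0.074437/0.813541 = 0.091497

Final: 0.091497


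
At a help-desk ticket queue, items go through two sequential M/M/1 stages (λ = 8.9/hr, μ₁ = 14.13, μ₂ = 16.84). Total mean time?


Each node sees arrival rate λ = 8.9/hr (tandem ⇒ throughput preserved).
W₁ = 1/(μ₁−λ) = 1/(14.13−8.9) = 0.19120 hr
W₂ = 1/(μ₂−λ) = 1/(16.84−8.9) = 0.12594 hr
W_total = W₁ + W₂ = 0.19120 + 0.12594 = 0.31715 hr

Final: 0.31715 hr


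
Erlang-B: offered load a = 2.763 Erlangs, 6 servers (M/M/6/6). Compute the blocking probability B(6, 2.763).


B(c,a) = (a^c/c!) / Σ_{k=0}^{c} a^k/k!
a^6/6! = 0.617949
Σ terms (k=0..6): 1.00000 + 2.76300 + 3.81708 + 3.51553 + 2.42836 + 1.34191 + 0.61795 = 15.483834
B = 0.617949/15.483834 = 0.039909

Final: 0.039909


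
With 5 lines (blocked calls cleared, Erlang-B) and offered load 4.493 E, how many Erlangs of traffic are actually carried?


B(5,4.493) = 0.242418 (Erlang-B)
Carried load = a(1 − B) = 4.493·(1 − 0.242418) = 4.493·0.757582 = 3.4038 E

Final: 3.4038 Erlangs


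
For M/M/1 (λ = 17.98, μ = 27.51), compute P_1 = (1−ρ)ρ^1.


ρ = 17.98/27.51 = 0.6536
P_n = (1−ρ)·ρ^n = (1 − 0.6536)·0.6536^1 = 0.3464·0.653581 = 0.226413

Final: 0.226413


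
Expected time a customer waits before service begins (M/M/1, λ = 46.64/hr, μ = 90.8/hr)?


ρ = 46.64/90.8 = 0.5137
Wq = ρ/(μ−λ) = 0.5137/(90.8 − 46.64) = 0.5137/44.16 = 0.01163 hr

Final: 0.01163 hr


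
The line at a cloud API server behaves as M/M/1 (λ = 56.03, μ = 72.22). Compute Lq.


ρ = 56.03/72.22 = 0.7758
Lq = ρ²/(1−ρ) = 0.6019/0.2242 = 2.6850

Final: 2.6850


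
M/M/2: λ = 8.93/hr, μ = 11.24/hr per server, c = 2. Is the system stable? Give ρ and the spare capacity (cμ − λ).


Total capacity cμ = 2·11.24 = 22.48/hr
ρ = λ/(cμ) = 8.93/22.48 = 0.3972
Stable ⇔ ρ < 1: YES
Spare capacity = cμ − λ = 22.48 − 8.93 = 13.55/hr

Final: ρ = 0.3972; stable; margin = 13.55/hr


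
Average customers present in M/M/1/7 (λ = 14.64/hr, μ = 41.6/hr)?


ρ = 14.64/41.6 = 0.3519
L = ρ[1 − (K+1)ρ^K + Kρ^(K+1)] / [(1−ρ)(1−ρ^(K+1))]
Numerator: 0.3519·(1 − 8·0.0006686 + 7·0.0002353) = 0.350620
Denominator: (0.6481)·(0.999765) = 0.647924
L = 0.350620/0.647924 = 0.5411

Final: 0.5411


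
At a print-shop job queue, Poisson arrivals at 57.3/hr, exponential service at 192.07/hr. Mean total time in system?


W = 1/(μ−λ) = 1/(192.07 − 57.3) = 1/134.77 = 0.007420 hr

Final: 0.007420 hr


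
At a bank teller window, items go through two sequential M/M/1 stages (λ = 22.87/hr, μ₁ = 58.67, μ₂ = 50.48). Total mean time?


Each node sees arrival rate λ = 22.87/hr (tandem ⇒ throughput preserved).
W₁ = 1/(μ₁−λ) = 1/(58.67−22.87) = 0.02793 hr
W₂ = 1/(μ₂−λ) = 1/(50.48−22.87) = 0.03622 hr
W_total = W₁ + W₂ = 0.02793 + 0.03622 = 0.06415 hr

Final: 0.06415 hr


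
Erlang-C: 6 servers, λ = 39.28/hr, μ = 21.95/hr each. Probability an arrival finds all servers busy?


a = λ/μ = 1.7895; ρ = a/6 = 0.2983
P₀ = 0.166915 (from M/M/c formula)
C(c,a) = [a^c/(c!(1−ρ))]·P₀ = [32.84140/(720·0.7017)]·0.166915
= 0.06500·0.166915 = 0.010849

Final: 0.010849


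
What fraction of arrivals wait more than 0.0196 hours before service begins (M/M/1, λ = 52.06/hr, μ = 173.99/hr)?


ρ = 52.06/173.99 = 0.2992
P(Wq > t) = ρ·e^{−(μ−λ)t} = 0.2992·e^{−2.3898}
= 0.2992·0.091645 = 0.027421

Final: 0.027421


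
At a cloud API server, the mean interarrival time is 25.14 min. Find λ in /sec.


λ = 1/(interarrival time) in consistent units.
1 second = 0.0166667 min, so λ = 0.0166667/25.14 = 0.0006630 per second

Final: 0.0006630 /sec


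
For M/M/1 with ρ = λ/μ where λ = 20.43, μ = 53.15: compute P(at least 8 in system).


ρ = 20.43/53.15 = 0.3844
P(N ≥ n) = ρ^n = 0.3844^8 = 0.0004766

Final: 0.0004766


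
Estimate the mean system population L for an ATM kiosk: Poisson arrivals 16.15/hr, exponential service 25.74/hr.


ρ = λ/μ = 16.15/25.74 = 0.6274
L = ρ/(1−ρ) = 0.6274/(1 − 0.6274) = 0.6274/0.3726 = 1.6840

Final: 1.6840


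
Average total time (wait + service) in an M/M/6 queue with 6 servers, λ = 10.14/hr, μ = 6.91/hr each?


a = 1.4674; ρ = 0.2446; P₀ = 0.230465
Lq = P₀·a^c·ρ/(c!(1−ρ)²) = 0.001370
Wq = Lq/λ = 0.001370/10.14 = 0.0001351 hr
W = Wq + 1/μ = 0.0001351 + 0.14472 = 0.14485 hr

Final: 0.14485 hr


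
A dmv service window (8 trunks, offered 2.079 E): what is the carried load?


B(8,2.079) = 0.001083 (Erlang-B)
Carried load = a(1 − B) = 2.079·(1 − 0.001083) = 2.079·0.998917 = 2.0767 E

Final: 2.0767 Erlangs


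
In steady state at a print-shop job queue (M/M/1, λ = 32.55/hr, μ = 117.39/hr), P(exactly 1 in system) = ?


ρ = 32.55/117.39 = 0.2773
P_n = (1−ρ)·ρ^n = (1 − 0.2773)·0.2773^1 = 0.7227·0.277281 = 0.200396

Final: 0.200396


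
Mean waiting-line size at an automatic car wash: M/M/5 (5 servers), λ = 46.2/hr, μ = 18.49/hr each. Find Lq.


a = λ/μ = 2.4986; ρ = a/5 = 0.4997
P₀ = 0.080214
Lq = P₀·a^c·ρ / (c!·(1−ρ)²) = 0.080214·97.39246·0.4997/(120·0.25027)
= 0.12999

Final: 0.12999


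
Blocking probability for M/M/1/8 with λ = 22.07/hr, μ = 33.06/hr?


ρ = λ/μ = 22.07/33.06 = 0.6676
P_K = (1−ρ)ρ^K/(1−ρ^(K+1)) = (0.3324·0.039445)/(1 − 0.026333)
= 0.013113/0.973667 = 0.013467

Final: 0.013467


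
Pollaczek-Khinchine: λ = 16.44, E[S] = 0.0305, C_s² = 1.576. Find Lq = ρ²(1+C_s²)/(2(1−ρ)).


ρ = λ·E[S] = 16.44·0.0305 = 0.5014
Lq = ρ²(1+C_s²)/(2(1−ρ)) = 0.2514·(1+1.576)/(2·0.4986)
= 0.2514·2.5760/0.9972 = 0.64951

Final: 0.64951


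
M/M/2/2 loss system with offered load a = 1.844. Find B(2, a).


B(c,a) = (a^c/c!) / Σ_{k=0}^{c} a^k/k!
a^2/2! = 1.700168
Σ terms (k=0..2): 1.00000 + 1.84400 + 1.70017 = 4.544168
B = 1.700168/4.544168 = 0.374143

Final: 0.374143


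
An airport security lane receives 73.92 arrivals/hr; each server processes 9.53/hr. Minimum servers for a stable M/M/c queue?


Stability requires cμ > λ ⇔ c > λ/μ.
λ/μ = 73.92/9.53 = 7.7566
Minimum integer c = ⌊7.7566⌋ + 1 = 8
Check: 8·9.53 = 76.24 > 73.92, while 7·9.53 = 66.71 ≤ 73.92

Final: 8 servers


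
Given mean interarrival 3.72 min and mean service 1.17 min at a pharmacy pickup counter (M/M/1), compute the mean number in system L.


λ = 60/3.72 = 16.1290 /hr
μ = 60/1.17 = 51.2821 /hr
ρ = λ/μ = 16.1290/51.2821 = 0.3145
L = ρ/(1−ρ) = 0.3145/0.6855 = 0.4588

Final: 0.4588


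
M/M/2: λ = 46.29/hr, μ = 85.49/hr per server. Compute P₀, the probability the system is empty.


a = λ/μ = 46.29/85.49 = 0.5415; ρ = a/c = 0.2707
Σ_{k=0}^{1} a^k/k! (terms k=0..1) = 1.00000 + 0.54147 = 1.54147
Tail: a^2/(2!(1−ρ)) = 0.29319/(2·0.7293) = 0.20101
P₀ = 1/(1.54147 + 0.20101) = 1/1.74248 = 0.573894

Final: 0.573894


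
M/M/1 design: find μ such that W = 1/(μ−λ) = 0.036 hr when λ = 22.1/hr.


W = 1/(μ−λ) ⇒ μ − λ = 1/W = 1/0.036 = 27.7778
μ = λ + 1/W = 22.1 + 27.7778 = 49.8778 per hr

Final: 49.8778 /hr


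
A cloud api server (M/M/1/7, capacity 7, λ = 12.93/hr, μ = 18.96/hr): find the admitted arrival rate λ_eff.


ρ = 0.6820; P_K = (1−ρ)ρ^7/(1−ρ^8) = 0.022888
λ_eff = λ(1 − P_K) = 12.93·(1 − 0.022888) = 12.93·0.977112 = 12.6341 /hr

Final: 12.6341 /hr


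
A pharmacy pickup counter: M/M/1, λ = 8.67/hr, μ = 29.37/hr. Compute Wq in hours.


ρ = 8.67/29.37 = 0.2952
Wq = ρ/(μ−λ) = 0.2952/(29.37 − 8.67) = 0.2952/20.70 = 0.01426 hr

Final: 0.01426 hr


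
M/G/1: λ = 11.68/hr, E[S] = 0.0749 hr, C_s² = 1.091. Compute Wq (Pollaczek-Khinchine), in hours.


ρ = λ·E[S] = 11.68·0.0749 = 0.8748
E[S²] = E[S]²(1+C_s²) = 0.0749²·(1+1.091) = 0.011731
Wq = λ·E[S²]/(2(1−ρ)) = 11.68·0.011731/(2·0.1252) = 0.54731 hr

Final: 0.54731 hr


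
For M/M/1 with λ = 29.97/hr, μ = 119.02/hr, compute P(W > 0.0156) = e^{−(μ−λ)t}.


W ~ Exponential(μ−λ) for M/M/1.
μ − λ = 119.02 − 29.97 = 89.0500
P(W > t) = e^{−(μ−λ)t} = e^{−1.3892} = 0.249280

Final: 0.249280


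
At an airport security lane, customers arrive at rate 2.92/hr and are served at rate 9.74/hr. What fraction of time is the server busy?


ρ = λ/μ = 2.92/9.74 = 0.2998

Final: 0.2998


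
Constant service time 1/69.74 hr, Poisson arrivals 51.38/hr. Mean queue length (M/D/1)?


ρ = 51.38/69.74 = 0.7367
M/D/1: Lq = ρ²/(2(1−ρ)) = 0.5428/(2·0.2633) = 1.03087

Final: 1.03087


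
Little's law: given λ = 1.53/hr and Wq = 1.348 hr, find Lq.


Lq = λWq = 1.53·1.348 = 2.0624

Final: 2.0624


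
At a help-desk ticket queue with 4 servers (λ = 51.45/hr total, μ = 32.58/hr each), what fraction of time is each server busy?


ρ = λ/(cμ) = 51.45/(4·32.58) = 51.45/130.32 = 0.3948

Final: 0.3948


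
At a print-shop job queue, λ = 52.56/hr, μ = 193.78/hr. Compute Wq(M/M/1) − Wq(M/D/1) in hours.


ρ = 52.56/193.78 = 0.2712
Wq(M/M/1) = ρ/(μ−λ) = 0.2712/141.22 = 0.001921 hr
Wq(M/D/1) = ρ/(2(μ−λ)) = 0.0009603 hr
Savings = 0.001921 − 0.0009603 = 0.0009603 hr

Final: 0.0009603 hr


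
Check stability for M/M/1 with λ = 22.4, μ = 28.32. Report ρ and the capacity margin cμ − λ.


Total capacity cμ = 1·28.32 = 28.32/hr
ρ = λ/(cμ) = 22.4/28.32 = 0.7910
Stable ⇔ ρ < 1: YES
Spare capacity = cμ − λ = 28.32 − 22.4 = 5.92/hr

Final: ρ = 0.7910; stable; margin = 5.92/hr


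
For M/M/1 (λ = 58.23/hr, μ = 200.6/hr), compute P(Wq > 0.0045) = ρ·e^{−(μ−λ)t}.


ρ = 58.23/200.6 = 0.2903
P(Wq > t) = ρ·e^{−(μ−λ)t} = 0.2903·e^{−0.6407}
= 0.2903·0.526942 = 0.152960

Final: 0.152960


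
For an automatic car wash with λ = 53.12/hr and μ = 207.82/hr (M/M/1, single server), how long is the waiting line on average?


ρ = 53.12/207.82 = 0.2556
Lq = ρ²/(1−ρ) = 0.06533/0.7444 = 0.08777

Final: 0.08777


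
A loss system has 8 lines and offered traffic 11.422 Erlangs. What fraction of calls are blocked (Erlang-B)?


B(c,a) = (a^c/c!) / Σ_{k=0}^{c} a^k/k!
a^8/8! = 7184.833746
Σ terms (k=0..8): 1.00000 + 11.42200 + 65.23104 + 248.35632 + 709.18147 + 1620.05416 + 3084.04310 + 5032.27718 + 7184.83375 = 17956.399020
B = 7184.833746/17956.399020 = 0.400127

Final: 0.400127


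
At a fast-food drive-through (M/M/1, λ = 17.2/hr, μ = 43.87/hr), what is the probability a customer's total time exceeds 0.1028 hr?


W ~ Exponential(μ−λ) for M/M/1.
μ − λ = 43.87 − 17.2 = 26.6700
P(W > t) = e^{−(μ−λ)t} = e^{−2.7417} = 0.064462

Final: 0.064462


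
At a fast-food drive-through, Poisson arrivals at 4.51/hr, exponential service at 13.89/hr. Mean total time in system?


W = 1/(μ−λ) = 1/(13.89 − 4.51) = 1/9.38 = 0.1066 hr

Final: 0.1066 hr


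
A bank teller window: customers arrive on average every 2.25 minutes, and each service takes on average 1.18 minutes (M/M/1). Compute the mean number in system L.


λ = 60/2.25 = 26.6667 /hr
μ = 60/1.18 = 50.8475 /hr
ρ = λ/μ = 26.6667/50.8475 = 0.5244
L = ρ/(1−ρ) = 0.5244/0.4756 = 1.1028

Final: 1.1028


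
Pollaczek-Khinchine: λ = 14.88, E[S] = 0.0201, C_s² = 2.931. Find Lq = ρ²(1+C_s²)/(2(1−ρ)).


ρ = λ·E[S] = 14.88·0.0201 = 0.2991
Lq = ρ²(1+C_s²)/(2(1−ρ)) = 0.08945·(1+2.931)/(2·0.7009)
= 0.08945·3.9310/1.4018 = 0.25085

Final: 0.25085


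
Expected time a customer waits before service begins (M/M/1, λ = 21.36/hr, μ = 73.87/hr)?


ρ = 21.36/73.87 = 0.2892
Wq = ρ/(μ−λ) = 0.2892/(73.87 − 21.36) = 0.2892/52.51 = 0.005507 hr

Final: 0.005507 hr


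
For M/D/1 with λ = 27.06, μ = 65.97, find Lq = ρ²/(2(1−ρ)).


ρ = 27.06/65.97 = 0.4102
M/D/1: Lq = ρ²/(2(1−ρ)) = 0.1683/(2·0.5898) = 0.14263

Final: 0.14263


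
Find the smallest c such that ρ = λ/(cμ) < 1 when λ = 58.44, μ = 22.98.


Stability requires cμ > λ ⇔ c > λ/μ.
λ/μ = 58.44/22.98 = 2.5431
Minimum integer c = ⌊2.5431⌋ + 1 = 3
Check: 3·22.98 = 68.94 > 58.44, while 2·22.98 = 45.96 ≤ 58.44

Final: 3 servers


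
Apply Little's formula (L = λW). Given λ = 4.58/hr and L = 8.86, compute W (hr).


W = L/λ = 8.86/4.58 = 1.9345 hr

Final: 1.9345 hr


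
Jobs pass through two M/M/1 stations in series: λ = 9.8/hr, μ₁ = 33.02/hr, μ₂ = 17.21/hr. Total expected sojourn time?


Each node sees arrival rate λ = 9.8/hr (tandem ⇒ throughput preserved).
W₁ = 1/(μ₁−λ) = 1/(33.02−9.8) = 0.04307 hr
W₂ = 1/(μ₂−λ) = 1/(17.21−9.8) = 0.13495 hr
W_total = W₁ + W₂ = 0.04307 + 0.13495 = 0.17802 hr

Final: 0.17802 hr


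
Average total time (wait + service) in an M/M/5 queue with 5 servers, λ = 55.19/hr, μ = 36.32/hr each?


a = 1.5195; ρ = 0.3039; P₀ = 0.218437
Lq = P₀·a^c·ρ/(c!(1−ρ)²) = 0.009250
Wq = Lq/λ = 0.009250/55.19 = 0.0001676 hr
W = Wq + 1/μ = 0.0001676 + 0.02753 = 0.02770 hr

Final: 0.02770 hr


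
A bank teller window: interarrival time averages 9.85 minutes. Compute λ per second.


λ = 1/(interarrival time) in consistent units.
1 second = 0.0166667 min, so λ = 0.0166667/9.85 = 0.001692 per second

Final: 0.001692 /sec


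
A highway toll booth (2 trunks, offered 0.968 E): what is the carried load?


B(2,0.968) = 0.192288 (Erlang-B)
Carried load = a(1 − B) = 0.968·(1 − 0.192288) = 0.968·0.807712 = 0.7819 E

Final: 0.7819 Erlangs


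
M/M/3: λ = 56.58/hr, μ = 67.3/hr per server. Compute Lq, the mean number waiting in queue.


a = λ/μ = 0.8407; ρ = a/3 = 0.2802
P₀ = 0.428870
Lq = P₀·a^c·ρ / (c!·(1−ρ)²) = 0.428870·0.59422·0.2802/(6·0.51806)
= 0.02298

Final: 0.02298


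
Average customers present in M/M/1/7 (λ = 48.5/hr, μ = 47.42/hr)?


ρ = 48.5/47.42 = 1.0228
L = ρ[1 − (K+1)ρ^K + Kρ^(K+1)] / [(1−ρ)(1−ρ^(K+1))]
Numerator: 1.0228·(1 − 8·1.170742 + 7·1.197406) = 0.016267
Denominator: (-0.02278)·(-0.197406) = 0.004496
L = 0.016267/0.004496 = 3.6182

Final: 3.6182


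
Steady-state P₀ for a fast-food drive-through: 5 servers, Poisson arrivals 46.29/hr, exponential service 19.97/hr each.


a = λ/μ = 46.29/19.97 = 2.3180; ρ = a/c = 0.4636
Σ_{k=0}^{4} a^k/k! (terms k=0..4) = 1.00000 + 2.31798 + 2.68651 + 2.07576 + 1.20289 = 9.28313
Tail: a^5/(5!(1−ρ)) = 66.91840/(120·0.5364) = 1.03961
P₀ = 1/(9.28313 + 1.03961) = 1/10.32274 = 0.096873

Final: 0.096873


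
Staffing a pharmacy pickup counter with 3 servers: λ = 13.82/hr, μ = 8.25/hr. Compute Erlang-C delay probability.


a = λ/μ = 1.6752; ρ = a/3 = 0.5584
P₀ = 0.170874 (from M/M/c formula)
C(c,a) = [a^c/(c!(1−ρ))]·P₀ = [4.70070/(6·0.4416)]·0.170874
= 1.77405·0.170874 = 0.303139

Final: 0.303139


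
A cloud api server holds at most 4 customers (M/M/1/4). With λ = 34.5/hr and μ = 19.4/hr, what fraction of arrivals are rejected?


ρ = λ/μ = 34.5/19.4 = 1.7784
P_K = (1−ρ)ρ^K/(1−ρ^(K+1)) = (-0.7784·10.001600)/(1 − 17.786350)
= -7.784750/-16.786350 = 0.463755

Final: 0.463755


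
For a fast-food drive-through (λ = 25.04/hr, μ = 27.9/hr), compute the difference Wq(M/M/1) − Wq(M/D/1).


ρ = 25.04/27.9 = 0.8975
Wq(M/M/1) = ρ/(μ−λ) = 0.8975/2.86 = 0.31381 hr
Wq(M/D/1) = ρ/(2(μ−λ)) = 0.15690 hr
Savings = 0.31381 − 0.15690 = 0.15690 hr

Final: 0.15690 hr


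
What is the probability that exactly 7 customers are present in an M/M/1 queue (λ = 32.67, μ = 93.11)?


ρ = 32.67/93.11 = 0.3509
P_n = (1−ρ)·ρ^n = (1 − 0.3509)·0.3509^7 = 0.6491·0.0006547 = 0.0004250

Final: 0.0004250


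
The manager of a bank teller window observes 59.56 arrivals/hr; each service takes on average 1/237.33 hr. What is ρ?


ρ = λ/μ = 59.56/237.33 = 0.2510

Final: 0.2510


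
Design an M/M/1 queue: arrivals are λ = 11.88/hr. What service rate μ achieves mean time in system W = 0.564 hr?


W = 1/(μ−λ) ⇒ μ − λ = 1/W = 1/0.564 = 1.7730
μ = λ + 1/W = 11.88 + 1.7730 = 13.6530 per hr

Final: 13.6530 /hr


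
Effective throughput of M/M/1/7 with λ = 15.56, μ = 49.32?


ρ = 0.3155; P_K = (1−ρ)ρ^7/(1−ρ^8) = 0.0002130
λ_eff = λ(1 − P_K) = 15.56·(1 − 0.0002130) = 15.56·0.999787 = 15.5567 /hr

Final: 15.5567 /hr


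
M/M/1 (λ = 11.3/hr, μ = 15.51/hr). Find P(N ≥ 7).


ρ = 11.3/15.51 = 0.7286
P(N ≥ n) = ρ^n = 0.7286^7 = 0.108960

Final: 0.108960


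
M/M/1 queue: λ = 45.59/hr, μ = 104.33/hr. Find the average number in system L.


ρ = λ/μ = 45.59/104.33 = 0.4370
L = ρ/(1−ρ) = 0.4370/(1 − 0.4370) = 0.4370/0.5630 = 0.7761

Final: 0.7761


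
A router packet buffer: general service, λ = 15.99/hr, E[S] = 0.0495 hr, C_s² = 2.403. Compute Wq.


ρ = λ·E[S] = 15.99·0.0495 = 0.7915
E[S²] = E[S]²(1+C_s²) = 0.0495²·(1+2.403) = 0.008338
Wq = λ·E[S²]/(2(1−ρ)) = 15.99·0.008338/(2·0.2085) = 0.31974 hr

Final: 0.31974 hr


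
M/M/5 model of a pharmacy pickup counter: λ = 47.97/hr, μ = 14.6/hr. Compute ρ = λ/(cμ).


ρ = λ/(cμ) = 47.97/(5·14.6) = 47.97/73.00 = 0.6571

Final: 0.6571


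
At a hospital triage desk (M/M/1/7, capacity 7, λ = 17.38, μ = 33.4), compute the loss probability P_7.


ρ = λ/μ = 17.38/33.4 = 0.5204
P_K = (1−ρ)ρ^K/(1−ρ^(K+1)) = (0.4796·0.010331)/(1 − 0.005376)
= 0.004955/0.994624 = 0.004982

Final: 0.004982


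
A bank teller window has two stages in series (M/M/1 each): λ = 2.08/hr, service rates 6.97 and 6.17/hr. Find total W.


Each node sees arrival rate λ = 2.08/hr (tandem ⇒ throughput preserved).
W₁ = 1/(μ₁−λ) = 1/(6.97−2.08) = 0.20450 hr
W₂ = 1/(μ₂−λ) = 1/(6.17−2.08) = 0.24450 hr
W_total = W₁ + W₂ = 0.20450 + 0.24450 = 0.44900 hr

Final: 0.44900 hr


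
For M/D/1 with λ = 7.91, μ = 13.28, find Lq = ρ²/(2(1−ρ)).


ρ = 7.91/13.28 = 0.5956
M/D/1: Lq = ρ²/(2(1−ρ)) = 0.3548/(2·0.4044) = 0.43868

Final: 0.43868


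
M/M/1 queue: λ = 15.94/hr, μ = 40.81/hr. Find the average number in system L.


ρ = λ/μ = 15.94/40.81 = 0.3906
L = ρ/(1−ρ) = 0.3906/(1 − 0.3906) = 0.3906/0.6094 = 0.6409

Final: 0.6409


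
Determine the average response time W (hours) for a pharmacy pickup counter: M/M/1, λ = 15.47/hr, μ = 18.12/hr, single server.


W = 1/(μ−λ) = 1/(18.12 − 15.47) = 1/2.65 = 0.3774 hr

Final: 0.3774 hr


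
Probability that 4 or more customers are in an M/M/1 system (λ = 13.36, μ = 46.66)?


ρ = 13.36/46.66 = 0.2863
P(N ≥ n) = ρ^n = 0.2863^4 = 0.006721

Final: 0.006721


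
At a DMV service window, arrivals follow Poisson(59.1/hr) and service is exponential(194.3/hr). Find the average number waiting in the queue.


ρ = 59.1/194.3 = 0.3042
Lq = ρ²/(1−ρ) = 0.09252/0.6958 = 0.1330

Final: 0.1330


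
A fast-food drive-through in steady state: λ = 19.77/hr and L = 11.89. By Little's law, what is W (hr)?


W = L/λ = 11.89/19.77 = 0.6014 hr

Final: 0.6014 hr


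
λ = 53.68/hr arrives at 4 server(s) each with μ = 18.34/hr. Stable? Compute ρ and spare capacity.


Total capacity cμ = 4·18.34 = 73.36/hr
ρ = λ/(cμ) = 53.68/73.36 = 0.7317
Stable ⇔ ρ < 1: YES
Spare capacity = cμ − λ = 73.36 − 53.68 = 19.68/hr

Final: ρ = 0.7317; stable; margin = 19.68/hr


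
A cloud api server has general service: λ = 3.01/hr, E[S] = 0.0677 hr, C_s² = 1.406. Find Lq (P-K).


ρ = λ·E[S] = 3.01·0.0677 = 0.2038
Lq = ρ²(1+C_s²)/(2(1−ρ)) = 0.04153·(1+1.406)/(2·0.7962)
= 0.04153·2.4060/1.5924 = 0.06274

Final: 0.06274


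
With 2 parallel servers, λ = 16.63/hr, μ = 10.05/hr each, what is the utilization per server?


ρ = λ/(cμ) = 16.63/(2·10.05) = 16.63/20.10 = 0.8274

Final: 0.8274


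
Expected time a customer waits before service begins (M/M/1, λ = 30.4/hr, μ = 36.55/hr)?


ρ = 30.4/36.55 = 0.8317
Wq = ρ/(μ−λ) = 0.8317/(36.55 − 30.4) = 0.8317/6.15 = 0.1352 hr

Final: 0.1352 hr


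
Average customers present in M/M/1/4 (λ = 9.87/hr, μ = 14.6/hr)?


ρ = 9.87/14.6 = 0.6760
L = ρ[1 − (K+1)ρ^K + Kρ^(K+1)] / [(1−ρ)(1−ρ^(K+1))]
Numerator: 0.6760·(1 − 5·0.208861 + 4·0.141196) = 0.351858
Denominator: (0.3240)·(0.858804) = 0.278229
L = 0.351858/0.278229 = 1.2646

Final: 1.2646


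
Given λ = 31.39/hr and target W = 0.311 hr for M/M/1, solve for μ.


W = 1/(μ−λ) ⇒ μ − λ = 1/W = 1/0.311 = 3.2154
μ = λ + 1/W = 31.39 + 3.2154 = 34.6054 per hr

Final: 34.6054 /hr


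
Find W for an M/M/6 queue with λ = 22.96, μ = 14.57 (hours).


a = 1.5758; ρ = 0.2626; P₀ = 0.206763
Lq = P₀·a^c·ρ/(c!(1−ρ)²) = 0.002124
Wq = Lq/λ = 0.002124/22.96 = 0.00009252 hr
W = Wq + 1/μ = 0.00009252 + 0.06863 = 0.06873 hr

Final: 0.06873 hr


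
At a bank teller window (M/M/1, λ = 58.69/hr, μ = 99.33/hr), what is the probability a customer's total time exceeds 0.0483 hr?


W ~ Exponential(μ−λ) for M/M/1.
μ − λ = 99.33 − 58.69 = 40.6400
P(W > t) = e^{−(μ−λ)t} = e^{−1.9629} = 0.140449

Final: 0.140449


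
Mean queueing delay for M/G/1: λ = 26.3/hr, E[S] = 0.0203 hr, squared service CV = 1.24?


ρ = λ·E[S] = 26.3·0.0203 = 0.5339
E[S²] = E[S]²(1+C_s²) = 0.0203²·(1+1.24) = 0.0009231
Wq = λ·E[S²]/(2(1−ρ)) = 26.3·0.0009231/(2·0.4661) = 0.02604 hr

Final: 0.02604 hr


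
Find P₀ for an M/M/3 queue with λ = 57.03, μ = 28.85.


a = λ/μ = 57.03/28.85 = 1.9768; ρ = a/c = 0.6589
Σ_{k=0}^{2} a^k/k! (terms k=0..2) = 1.00000 + 1.97678 + 1.95382 = 4.93060
Tail: a^3/(3!(1−ρ)) = 7.72454/(6·0.3411) = 3.77461
P₀ = 1/(4.93060 + 3.77461) = 1/8.70521 = 0.114874

Final: 0.114874


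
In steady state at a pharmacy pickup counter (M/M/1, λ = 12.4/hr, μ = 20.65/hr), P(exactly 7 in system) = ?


ρ = 12.4/20.65 = 0.6005
P_n = (1−ρ)·ρ^n = (1 − 0.6005)·0.6005^7 = 0.3995·0.028152 = 0.011247

Final: 0.011247


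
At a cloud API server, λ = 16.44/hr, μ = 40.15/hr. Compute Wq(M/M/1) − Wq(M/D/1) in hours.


ρ = 16.44/40.15 = 0.4095
Wq(M/M/1) = ρ/(μ−λ) = 0.4095/23.71 = 0.01727 hr
Wq(M/D/1) = ρ/(2(μ−λ)) = 0.008635 hr
Savings = 0.01727 − 0.008635 = 0.008635 hr

Final: 0.008635 hr


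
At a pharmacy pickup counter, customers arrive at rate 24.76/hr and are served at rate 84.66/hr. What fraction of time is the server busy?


ρ = λ/μ = 24.76/84.66 = 0.2925

Final: 0.2925


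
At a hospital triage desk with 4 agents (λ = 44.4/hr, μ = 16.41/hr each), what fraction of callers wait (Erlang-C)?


a = λ/μ = 2.7057; ρ = a/4 = 0.6764
P₀ = 0.056922 (from M/M/c formula)
C(c,a) = [a^c/(c!(1−ρ))]·P₀ = [53.59170/(24·0.3236)]·0.056922
= 6.90081·0.056922 = 0.392806

Final: 0.392806


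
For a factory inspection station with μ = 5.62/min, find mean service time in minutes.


Mean service time = 1/μ = 1/5.62 minute = 0.17794 minute
In minutes: 0.17794 × 1 = 0.1779 min

Final: 0.1779 min


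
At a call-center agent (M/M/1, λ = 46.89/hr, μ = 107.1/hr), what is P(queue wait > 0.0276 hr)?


ρ = 46.89/107.1 = 0.4378
P(Wq > t) = ρ·e^{−(μ−λ)t} = 0.4378·e^{−1.6618}
= 0.4378·0.189798 = 0.083096

Final: 0.083096


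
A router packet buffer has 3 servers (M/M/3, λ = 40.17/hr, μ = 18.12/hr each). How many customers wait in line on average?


a = λ/μ = 2.2169; ρ = a/3 = 0.7390
P₀ = 0.079174
Lq = P₀·a^c·ρ / (c!·(1−ρ)²) = 0.079174·10.89509·0.7390/(6·0.06814)
= 1.55911

Final: 1.55911


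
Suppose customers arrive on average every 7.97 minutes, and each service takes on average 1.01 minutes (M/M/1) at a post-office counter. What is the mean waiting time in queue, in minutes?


λ = 60/7.97 = 7.5282 /hr
μ = 60/1.01 = 59.4059 /hr
ρ = λ/μ = 7.5282/59.4059 = 0.1267
Wq = ρ/(μ−λ) = 0.1267/(59.4059−7.5282) = 0.002443 hr
In minutes: 0.002443·60 = 0.1466 min

Final: 0.1466 min


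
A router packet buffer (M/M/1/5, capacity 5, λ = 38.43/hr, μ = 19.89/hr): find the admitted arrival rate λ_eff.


ρ = 1.9321; P_K = (1−ρ)ρ^5/(1−ρ^6) = 0.491890
λ_eff = λ(1 − P_K) = 38.43·(1 − 0.491890) = 38.43·0.508110 = 19.5266 /hr

Final: 19.5266 /hr


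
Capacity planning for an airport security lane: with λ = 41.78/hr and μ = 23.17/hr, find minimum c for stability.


Stability requires cμ > λ ⇔ c > λ/μ.
λ/μ = 41.78/23.17 = 1.8032
Minimum integer c = ⌊1.8032⌋ + 1 = 2
Check: 2·23.17 = 46.34 > 41.78, while 1·23.17 = 23.17 ≤ 41.78

Final: 2 servers


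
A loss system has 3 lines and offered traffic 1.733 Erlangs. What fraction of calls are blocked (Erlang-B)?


B(c,a) = (a^c/c!) / Σ_{k=0}^{c} a^k/k!
a^3/3! = 0.867450
Σ terms (k=0..3): 1.00000 + 1.73300 + 1.50164 + 0.86745 = 5.102094
B = 0.867450/5.102094 = 0.170018

Final: 0.170018


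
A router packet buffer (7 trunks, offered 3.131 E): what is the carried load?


B(7,3.131) = 0.025950 (Erlang-B)
Carried load = a(1 − B) = 3.131·(1 − 0.025950) = 3.131·0.974050 = 3.0498 E

Final: 3.0498 Erlangs


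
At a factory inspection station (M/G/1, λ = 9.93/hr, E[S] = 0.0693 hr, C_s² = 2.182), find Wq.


ρ = λ·E[S] = 9.93·0.0693 = 0.6881
E[S²] = E[S]²(1+C_s²) = 0.0693²·(1+2.182) = 0.015282
Wq = λ·E[S²]/(2(1−ρ)) = 9.93·0.015282/(2·0.3119) = 0.24330 hr

Final: 0.24330 hr


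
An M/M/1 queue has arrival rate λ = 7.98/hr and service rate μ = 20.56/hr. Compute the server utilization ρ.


ρ = λ/μ = 7.98/20.56 = 0.3881

Final: 0.3881


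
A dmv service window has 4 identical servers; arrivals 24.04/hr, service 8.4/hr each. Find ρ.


ρ = λ/(cμ) = 24.04/(4·8.4) = 24.04/33.60 = 0.7155

Final: 0.7155


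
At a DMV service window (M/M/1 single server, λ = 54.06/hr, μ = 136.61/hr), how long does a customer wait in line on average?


ρ = 54.06/136.61 = 0.3957
Wq = ρ/(μ−λ) = 0.3957/(136.61 − 54.06) = 0.3957/82.55 = 0.004794 hr

Final: 0.004794 hr


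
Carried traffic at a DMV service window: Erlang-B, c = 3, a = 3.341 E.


B(3,3.341) = 0.385157 (Erlang-B)
Carried load = a(1 − B) = 3.341·(1 − 0.385157) = 3.341·0.614843 = 2.0542 E

Final: 2.0542 Erlangs


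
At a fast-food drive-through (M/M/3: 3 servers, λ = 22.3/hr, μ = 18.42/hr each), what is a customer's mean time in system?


a = 1.2106; ρ = 0.4035; P₀ = 0.290759
Lq = P₀·a^c·ρ/(c!(1−ρ)²) = 0.09754
Wq = Lq/λ = 0.09754/22.3 = 0.004374 hr
W = Wq + 1/μ = 0.004374 + 0.05429 = 0.05866 hr

Final: 0.05866 hr


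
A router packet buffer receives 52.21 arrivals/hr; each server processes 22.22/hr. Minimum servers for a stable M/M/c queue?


Stability requires cμ > λ ⇔ c > λ/μ.
λ/μ = 52.21/22.22 = 2.3497
Minimum integer c = ⌊2.3497⌋ + 1 = 3
Check: 3·22.22 = 66.66 > 52.21, while 2·22.22 = 44.44 ≤ 52.21

Final: 3 servers
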